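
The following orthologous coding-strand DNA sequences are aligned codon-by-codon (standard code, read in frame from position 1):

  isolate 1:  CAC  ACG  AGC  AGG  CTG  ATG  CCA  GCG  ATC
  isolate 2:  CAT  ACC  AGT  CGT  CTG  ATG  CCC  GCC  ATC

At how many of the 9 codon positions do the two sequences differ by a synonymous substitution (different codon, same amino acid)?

6

Codon 1: CAC His / CAT His — synonymous.
Codon 2: ACG Thr / ACC Thr — synonymous.
Codon 3: AGC Ser / AGT Ser — synonymous.
Codon 4: AGG Arg / CGT Arg — synonymous.
Codon 5: CTG Leu / CTG Leu — identical.
Codon 6: ATG Met / ATG Met — identical.
Codon 7: CCA Pro / CCC Pro — synonymous.
Codon 8: GCG Ala / GCC Ala — synonymous.
Codon 9: ATC Ile / ATC Ile — identical.
Synonymous differences: 6.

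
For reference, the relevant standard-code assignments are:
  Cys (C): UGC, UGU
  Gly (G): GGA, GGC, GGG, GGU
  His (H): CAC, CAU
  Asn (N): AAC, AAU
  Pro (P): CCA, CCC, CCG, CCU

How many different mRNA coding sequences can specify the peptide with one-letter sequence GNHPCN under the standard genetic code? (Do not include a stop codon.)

256

Gly: 4 codons.
Asn: 2 codons.
His: 2 codons.
Pro: 4 codons.
Cys: 2 codons.
Asn: 2 codons.
4 × 2 × 2 × 4 × 2 × 2 = 256.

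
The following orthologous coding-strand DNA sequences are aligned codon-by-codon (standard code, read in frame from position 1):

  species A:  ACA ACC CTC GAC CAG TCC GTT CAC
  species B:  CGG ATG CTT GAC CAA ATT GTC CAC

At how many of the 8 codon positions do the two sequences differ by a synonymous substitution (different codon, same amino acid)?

Codon 1: ACA Thr / CGG Arg — nonsynonymous.
Codon 2: ACC Thr / ATG Met — nonsynonymous.
Codon 3: CTC Leu / CTT Leu — synonymous.
Codon 4: GAC Asp / GAC Asp — identical.
Codon 5: CAG Gln / CAA Gln — synonymous.
Codon 6: TCC Ser / ATT Ile — nonsynonymous.
Codon 7: GTT Val / GTC Val — synonymous.
Codon 8: CAC His / CAC His — identical.
Synonymous differences: 3.

3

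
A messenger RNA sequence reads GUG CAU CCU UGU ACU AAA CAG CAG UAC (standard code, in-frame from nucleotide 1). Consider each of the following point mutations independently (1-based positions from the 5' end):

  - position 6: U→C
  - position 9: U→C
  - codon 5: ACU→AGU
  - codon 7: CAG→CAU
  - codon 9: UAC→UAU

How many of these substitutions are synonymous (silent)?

3

Codon 2: CAU (His) → CAC (His) — synonymous.
Codon 3: CCU (Pro) → CCC (Pro) — synonymous.
Codon 5: ACU (Thr) → AGU (Ser) — missense.
Codon 7: CAG (Gln) → CAU (His) — missense.
Codon 9: UAC (Tyr) → UAU (Tyr) — synonymous.
Synonymous: 3 of 5.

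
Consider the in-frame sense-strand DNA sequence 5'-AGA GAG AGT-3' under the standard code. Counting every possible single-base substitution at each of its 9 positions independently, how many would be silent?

Codon 1 (AGA, Arg): 2 synonymous substitutions.
Codon 2 (GAG, Glu): 1 synonymous substitution.
Codon 3 (AGT, Ser): 1 synonymous substitution.
Total: 2 + 1 + 1 = 4.

4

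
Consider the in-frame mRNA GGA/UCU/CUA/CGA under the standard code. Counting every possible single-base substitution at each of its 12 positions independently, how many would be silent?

14

Codon 1 (GGA, Gly): 3 synonymous substitutions.
Codon 2 (UCU, Ser): 3 synonymous substitutions.
Codon 3 (CUA, Leu): 4 synonymous substitutions.
Codon 4 (CGA, Arg): 4 synonymous substitutions.
Total: 3 + 3 + 4 + 4 = 14.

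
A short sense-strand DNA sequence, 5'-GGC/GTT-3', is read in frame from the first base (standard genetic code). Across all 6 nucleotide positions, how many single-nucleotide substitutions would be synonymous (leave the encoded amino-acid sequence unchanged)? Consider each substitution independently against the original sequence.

Codon 1 (GGC, Gly): 3 synonymous substitutions.
Codon 2 (GTT, Val): 3 synonymous substitutions.
Total: 3 + 3 = 6.

6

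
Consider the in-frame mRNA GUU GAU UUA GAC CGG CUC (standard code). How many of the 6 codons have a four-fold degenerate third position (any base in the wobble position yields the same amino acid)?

Codon 1 GUU (Val): third position 4-fold.
Codon 2 GAU (Asp): third position 2-fold.
Codon 3 UUA (Leu): third position 2-fold.
Codon 4 GAC (Asp): third position 2-fold.
Codon 5 CGG (Arg): third position 4-fold.
Codon 6 CUC (Leu): third position 4-fold.
Four-fold degenerate third positions: 3.

3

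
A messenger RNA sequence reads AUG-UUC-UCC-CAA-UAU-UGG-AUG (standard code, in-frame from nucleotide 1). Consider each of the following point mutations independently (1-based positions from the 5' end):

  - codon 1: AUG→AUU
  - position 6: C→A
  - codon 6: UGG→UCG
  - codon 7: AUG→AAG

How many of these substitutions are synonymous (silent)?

0

Codon 1: AUG (Met) → AUU (Ile) — missense.
Codon 2: UUC (Phe) → UUA (Leu) — missense.
Codon 6: UGG (Trp) → UCG (Ser) — missense.
Codon 7: AUG (Met) → AAG (Lys) — missense.
Synonymous: 0 of 4.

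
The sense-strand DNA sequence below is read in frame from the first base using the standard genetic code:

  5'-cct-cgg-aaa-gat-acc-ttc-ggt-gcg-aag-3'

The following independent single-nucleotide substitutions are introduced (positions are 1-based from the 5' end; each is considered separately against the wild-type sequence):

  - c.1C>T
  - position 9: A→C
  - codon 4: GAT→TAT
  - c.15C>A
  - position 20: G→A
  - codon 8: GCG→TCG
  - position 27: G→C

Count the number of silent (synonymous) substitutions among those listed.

Codon 1: CCT (Pro) → TCT (Ser) — missense.
Codon 3: AAA (Lys) → AAC (Asn) — missense.
Codon 4: GAT (Asp) → TAT (Tyr) — missense.
Codon 5: ACC (Thr) → ACA (Thr) — synonymous.
Codon 7: GGT (Gly) → GAT (Asp) — missense.
Codon 8: GCG (Ala) → TCG (Ser) — missense.
Codon 9: AAG (Lys) → AAC (Asn) — missense.
Synonymous: 1 of 7.

1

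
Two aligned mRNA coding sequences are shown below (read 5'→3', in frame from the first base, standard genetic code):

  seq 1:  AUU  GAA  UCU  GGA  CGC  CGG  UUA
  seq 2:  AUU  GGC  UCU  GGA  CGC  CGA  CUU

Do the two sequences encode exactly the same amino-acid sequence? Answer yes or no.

no

Codon 1: AUU Ile / AUU Ile — identical.
Codon 2: GAA Glu / GGC Gly — nonsynonymous.
Codon 3: UCU Ser / UCU Ser — identical.
Codon 4: GGA Gly / GGA Gly — identical.
Codon 5: CGC Arg / CGC Arg — identical.
Codon 6: CGG Arg / CGA Arg — synonymous.
Codon 7: UUA Leu / CUU Leu — synonymous.
Nonsynonymous differences: 1 → different protein.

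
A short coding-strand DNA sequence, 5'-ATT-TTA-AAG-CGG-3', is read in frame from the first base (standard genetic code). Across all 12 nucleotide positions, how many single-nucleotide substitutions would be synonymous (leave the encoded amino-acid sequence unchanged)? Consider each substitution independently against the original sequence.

Codon 1 (ATT, Ile): 2 synonymous substitutions.
Codon 2 (TTA, Leu): 2 synonymous substitutions.
Codon 3 (AAG, Lys): 1 synonymous substitution.
Codon 4 (CGG, Arg): 4 synonymous substitutions.
Total: 2 + 2 + 1 + 4 = 9.

9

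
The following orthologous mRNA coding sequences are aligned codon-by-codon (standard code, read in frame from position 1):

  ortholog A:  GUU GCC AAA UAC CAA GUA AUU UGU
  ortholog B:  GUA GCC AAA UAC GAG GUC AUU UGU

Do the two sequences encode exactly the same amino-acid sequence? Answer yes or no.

Codon 1: GUU Val / GUA Val — synonymous.
Codon 2: GCC Ala / GCC Ala — identical.
Codon 3: AAA Lys / AAA Lys — identical.
Codon 4: UAC Tyr / UAC Tyr — identical.
Codon 5: CAA Gln / GAG Glu — nonsynonymous.
Codon 6: GUA Val / GUC Val — synonymous.
Codon 7: AUU Ile / AUU Ile — identical.
Codon 8: UGU Cys / UGU Cys — identical.
Nonsynonymous differences: 1 → different protein.

no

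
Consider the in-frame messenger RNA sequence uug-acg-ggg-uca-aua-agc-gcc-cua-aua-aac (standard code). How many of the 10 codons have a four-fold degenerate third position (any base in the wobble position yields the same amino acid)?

5

Codon 1 UUG (Leu): third position 2-fold.
Codon 2 ACG (Thr): third position 4-fold.
Codon 3 GGG (Gly): third position 4-fold.
Codon 4 UCA (Ser): third position 4-fold.
Codon 5 AUA (Ile): third position 3-fold.
Codon 6 AGC (Ser): third position 2-fold.
Codon 7 GCC (Ala): third position 4-fold.
Codon 8 CUA (Leu): third position 4-fold.
Codon 9 AUA (Ile): third position 3-fold.
Codon 10 AAC (Asn): third position 2-fold.
Four-fold degenerate third positions: 5.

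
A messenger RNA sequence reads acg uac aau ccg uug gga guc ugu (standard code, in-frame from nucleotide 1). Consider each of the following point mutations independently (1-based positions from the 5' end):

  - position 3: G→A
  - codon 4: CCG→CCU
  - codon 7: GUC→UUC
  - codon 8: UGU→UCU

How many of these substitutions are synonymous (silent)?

2

Codon 1: ACG (Thr) → ACA (Thr) — synonymous.
Codon 4: CCG (Pro) → CCU (Pro) — synonymous.
Codon 7: GUC (Val) → UUC (Phe) — missense.
Codon 8: UGU (Cys) → UCU (Ser) — missense.
Synonymous: 2 of 4.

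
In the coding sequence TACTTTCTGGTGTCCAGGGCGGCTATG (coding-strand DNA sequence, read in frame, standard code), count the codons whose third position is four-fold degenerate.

Codon 1 TAC (Tyr): third position 2-fold.
Codon 2 TTT (Phe): third position 2-fold.
Codon 3 CTG (Leu): third position 4-fold.
Codon 4 GTG (Val): third position 4-fold.
Codon 5 TCC (Ser): third position 4-fold.
Codon 6 AGG (Arg): third position 2-fold.
Codon 7 GCG (Ala): third position 4-fold.
Codon 8 GCT (Ala): third position 4-fold.
Codon 9 ATG (Met): third position 1-fold.
Four-fold degenerate third positions: 5.

5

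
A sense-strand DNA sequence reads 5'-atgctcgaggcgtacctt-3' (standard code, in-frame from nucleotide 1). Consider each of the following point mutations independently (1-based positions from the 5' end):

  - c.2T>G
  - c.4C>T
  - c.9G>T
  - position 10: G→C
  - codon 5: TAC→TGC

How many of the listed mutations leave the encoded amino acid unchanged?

0

Codon 1: ATG (Met) → AGG (Arg) — missense.
Codon 2: CTC (Leu) → TTC (Phe) — missense.
Codon 3: GAG (Glu) → GAT (Asp) — missense.
Codon 4: GCG (Ala) → CCG (Pro) — missense.
Codon 5: TAC (Tyr) → TGC (Cys) — missense.
Synonymous: 0 of 5.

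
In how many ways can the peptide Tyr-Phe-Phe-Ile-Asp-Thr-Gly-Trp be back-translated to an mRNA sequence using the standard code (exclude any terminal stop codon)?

768

Tyr: 2 codons.
Phe: 2 codons.
Phe: 2 codons.
Ile: 3 codons.
Asp: 2 codons.
Thr: 4 codons.
Gly: 4 codons.
Trp: 1 codon.
2 × 2 × 2 × 3 × 2 × 4 × 4 × 1 = 768.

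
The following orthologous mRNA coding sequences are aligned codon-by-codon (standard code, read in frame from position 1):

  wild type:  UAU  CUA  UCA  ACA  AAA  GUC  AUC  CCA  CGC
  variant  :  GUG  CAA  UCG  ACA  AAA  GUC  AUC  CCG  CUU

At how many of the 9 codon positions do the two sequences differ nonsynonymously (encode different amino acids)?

Codon 1: UAU Tyr / GUG Val — nonsynonymous.
Codon 2: CUA Leu / CAA Gln — nonsynonymous.
Codon 3: UCA Ser / UCG Ser — synonymous.
Codon 4: ACA Thr / ACA Thr — identical.
Codon 5: AAA Lys / AAA Lys — identical.
Codon 6: GUC Val / GUC Val — identical.
Codon 7: AUC Ile / AUC Ile — identical.
Codon 8: CCA Pro / CCG Pro — synonymous.
Codon 9: CGC Arg / CUU Leu — nonsynonymous.
Nonsynonymous differences: 3.

3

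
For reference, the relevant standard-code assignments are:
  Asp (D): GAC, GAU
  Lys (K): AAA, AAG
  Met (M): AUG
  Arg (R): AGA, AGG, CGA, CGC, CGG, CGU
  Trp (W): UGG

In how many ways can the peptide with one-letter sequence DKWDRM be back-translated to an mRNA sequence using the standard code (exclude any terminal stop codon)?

Asp: 2 codons.
Lys: 2 codons.
Trp: 1 codon.
Asp: 2 codons.
Arg: 6 codons.
Met: 1 codon.
2 × 2 × 1 × 2 × 6 × 1 = 48.

48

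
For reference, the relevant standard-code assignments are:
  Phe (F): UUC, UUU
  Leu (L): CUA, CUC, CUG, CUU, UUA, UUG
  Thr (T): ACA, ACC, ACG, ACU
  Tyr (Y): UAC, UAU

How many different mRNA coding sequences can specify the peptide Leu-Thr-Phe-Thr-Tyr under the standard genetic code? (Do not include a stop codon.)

384

Leu: 6 codons.
Thr: 4 codons.
Phe: 2 codons.
Thr: 4 codons.
Tyr: 2 codons.
6 × 4 × 2 × 4 × 2 = 384.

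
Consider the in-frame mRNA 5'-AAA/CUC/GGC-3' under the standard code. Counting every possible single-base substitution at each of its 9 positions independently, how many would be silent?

7

Codon 1 (AAA, Lys): 1 synonymous substitution.
Codon 2 (CUC, Leu): 3 synonymous substitutions.
Codon 3 (GGC, Gly): 3 synonymous substitutions.
Total: 1 + 3 + 3 = 7.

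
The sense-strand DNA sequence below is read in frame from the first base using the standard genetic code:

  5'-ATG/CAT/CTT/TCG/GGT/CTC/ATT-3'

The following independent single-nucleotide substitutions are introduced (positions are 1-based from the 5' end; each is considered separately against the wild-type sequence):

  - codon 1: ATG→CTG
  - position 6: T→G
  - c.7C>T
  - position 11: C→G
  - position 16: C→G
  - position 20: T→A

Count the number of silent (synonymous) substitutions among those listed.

0

Codon 1: ATG (Met) → CTG (Leu) — missense.
Codon 2: CAT (His) → CAG (Gln) — missense.
Codon 3: CTT (Leu) → TTT (Phe) — missense.
Codon 4: TCG (Ser) → TGG (Trp) — missense.
Codon 6: CTC (Leu) → GTC (Val) — missense.
Codon 7: ATT (Ile) → AAT (Asn) — missense.
Synonymous: 0 of 6.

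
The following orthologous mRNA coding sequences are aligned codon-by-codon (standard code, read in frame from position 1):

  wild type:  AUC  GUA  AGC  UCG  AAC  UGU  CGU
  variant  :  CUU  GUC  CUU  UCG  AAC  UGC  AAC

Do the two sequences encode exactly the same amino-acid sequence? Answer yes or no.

no

Codon 1: AUC Ile / CUU Leu — nonsynonymous.
Codon 2: GUA Val / GUC Val — synonymous.
Codon 3: AGC Ser / CUU Leu — nonsynonymous.
Codon 4: UCG Ser / UCG Ser — identical.
Codon 5: AAC Asn / AAC Asn — identical.
Codon 6: UGU Cys / UGC Cys — synonymous.
Codon 7: CGU Arg / AAC Asn — nonsynonymous.
Nonsynonymous differences: 3 → different protein.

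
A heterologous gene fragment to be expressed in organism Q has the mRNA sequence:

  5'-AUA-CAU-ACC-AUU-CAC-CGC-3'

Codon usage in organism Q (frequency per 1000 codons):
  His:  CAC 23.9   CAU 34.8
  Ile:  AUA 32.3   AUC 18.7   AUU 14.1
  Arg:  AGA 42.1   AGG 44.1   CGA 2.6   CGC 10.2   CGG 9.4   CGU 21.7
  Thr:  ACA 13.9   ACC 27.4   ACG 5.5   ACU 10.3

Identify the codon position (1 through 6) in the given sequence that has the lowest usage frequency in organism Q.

Codon 1 AUA (Ile): 32.3 per 1000.
Codon 2 CAU (His): 34.8 per 1000.
Codon 3 ACC (Thr): 27.4 per 1000.
Codon 4 AUU (Ile): 14.1 per 1000.
Codon 5 CAC (His): 23.9 per 1000.
Codon 6 CGC (Arg): 10.2 per 1000.
Lowest frequency is 10.2 at codon 6.

6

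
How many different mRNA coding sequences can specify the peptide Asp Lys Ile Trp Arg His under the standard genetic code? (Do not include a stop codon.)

144

Asp: 2 codons.
Lys: 2 codons.
Ile: 3 codons.
Trp: 1 codon.
Arg: 6 codons.
His: 2 codons.
2 × 2 × 3 × 1 × 6 × 2 = 144.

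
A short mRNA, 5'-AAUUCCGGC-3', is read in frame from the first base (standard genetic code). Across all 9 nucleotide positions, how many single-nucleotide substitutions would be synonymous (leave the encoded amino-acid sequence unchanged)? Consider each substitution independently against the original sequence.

7

Codon 1 (AAU, Asn): 1 synonymous substitution.
Codon 2 (UCC, Ser): 3 synonymous substitutions.
Codon 3 (GGC, Gly): 3 synonymous substitutions.
Total: 1 + 3 + 3 = 7.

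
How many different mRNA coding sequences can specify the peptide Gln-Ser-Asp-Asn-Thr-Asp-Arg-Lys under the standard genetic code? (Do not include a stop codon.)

Gln: 2 codons.
Ser: 6 codons.
Asp: 2 codons.
Asn: 2 codons.
Thr: 4 codons.
Asp: 2 codons.
Arg: 6 codons.
Lys: 2 codons.
2 × 6 × 2 × 2 × 4 × 2 × 6 × 2 = 4608.

4608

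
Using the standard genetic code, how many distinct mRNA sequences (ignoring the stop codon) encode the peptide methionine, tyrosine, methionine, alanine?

Met: 1 codon.
Tyr: 2 codons.
Met: 1 codon.
Ala: 4 codons.
1 × 2 × 1 × 4 = 8.

8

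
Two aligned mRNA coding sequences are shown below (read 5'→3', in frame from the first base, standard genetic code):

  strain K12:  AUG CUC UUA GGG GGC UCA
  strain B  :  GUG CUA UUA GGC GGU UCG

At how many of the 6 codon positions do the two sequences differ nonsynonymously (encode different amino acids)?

1

Codon 1: AUG Met / GUG Val — nonsynonymous.
Codon 2: CUC Leu / CUA Leu — synonymous.
Codon 3: UUA Leu / UUA Leu — identical.
Codon 4: GGG Gly / GGC Gly — synonymous.
Codon 5: GGC Gly / GGU Gly — synonymous.
Codon 6: UCA Ser / UCG Ser — synonymous.
Nonsynonymous differences: 1.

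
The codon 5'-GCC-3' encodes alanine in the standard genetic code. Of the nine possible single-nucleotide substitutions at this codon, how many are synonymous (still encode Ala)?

3

Position 1: none → 0 synonymous.
Position 2: none → 0 synonymous.
Position 3: GCU, GCA, GCG → 3 synonymous.
Total: 0 + 0 + 3 = 3.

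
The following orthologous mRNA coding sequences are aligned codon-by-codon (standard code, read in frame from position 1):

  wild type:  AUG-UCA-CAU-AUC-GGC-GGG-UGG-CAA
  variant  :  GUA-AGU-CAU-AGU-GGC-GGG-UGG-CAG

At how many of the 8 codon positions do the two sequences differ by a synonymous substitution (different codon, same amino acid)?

Codon 1: AUG Met / GUA Val — nonsynonymous.
Codon 2: UCA Ser / AGU Ser — synonymous.
Codon 3: CAU His / CAU His — identical.
Codon 4: AUC Ile / AGU Ser — nonsynonymous.
Codon 5: GGC Gly / GGC Gly — identical.
Codon 6: GGG Gly / GGG Gly — identical.
Codon 7: UGG Trp / UGG Trp — identical.
Codon 8: CAA Gln / CAG Gln — synonymous.
Synonymous differences: 2.

2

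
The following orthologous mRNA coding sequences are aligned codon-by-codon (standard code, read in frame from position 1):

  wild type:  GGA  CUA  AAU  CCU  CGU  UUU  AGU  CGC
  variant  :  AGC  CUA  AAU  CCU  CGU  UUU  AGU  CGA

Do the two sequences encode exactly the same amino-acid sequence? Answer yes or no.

no

Codon 1: GGA Gly / AGC Ser — nonsynonymous.
Codon 2: CUA Leu / CUA Leu — identical.
Codon 3: AAU Asn / AAU Asn — identical.
Codon 4: CCU Pro / CCU Pro — identical.
Codon 5: CGU Arg / CGU Arg — identical.
Codon 6: UUU Phe / UUU Phe — identical.
Codon 7: AGU Ser / AGU Ser — identical.
Codon 8: CGC Arg / CGA Arg — synonymous.
Nonsynonymous differences: 1 → different protein.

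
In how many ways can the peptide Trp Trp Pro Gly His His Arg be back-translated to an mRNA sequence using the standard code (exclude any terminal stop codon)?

Trp: 1 codon.
Trp: 1 codon.
Pro: 4 codons.
Gly: 4 codons.
His: 2 codons.
His: 2 codons.
Arg: 6 codons.
1 × 1 × 4 × 4 × 2 × 2 × 6 = 384.

384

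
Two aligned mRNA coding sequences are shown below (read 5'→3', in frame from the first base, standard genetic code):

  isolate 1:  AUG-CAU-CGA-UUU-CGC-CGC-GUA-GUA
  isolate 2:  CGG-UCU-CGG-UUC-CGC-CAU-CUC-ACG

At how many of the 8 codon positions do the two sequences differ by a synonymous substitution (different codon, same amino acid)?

Codon 1: AUG Met / CGG Arg — nonsynonymous.
Codon 2: CAU His / UCU Ser — nonsynonymous.
Codon 3: CGA Arg / CGG Arg — synonymous.
Codon 4: UUU Phe / UUC Phe — synonymous.
Codon 5: CGC Arg / CGC Arg — identical.
Codon 6: CGC Arg / CAU His — nonsynonymous.
Codon 7: GUA Val / CUC Leu — nonsynonymous.
Codon 8: GUA Val / ACG Thr — nonsynonymous.
Synonymous differences: 2.

2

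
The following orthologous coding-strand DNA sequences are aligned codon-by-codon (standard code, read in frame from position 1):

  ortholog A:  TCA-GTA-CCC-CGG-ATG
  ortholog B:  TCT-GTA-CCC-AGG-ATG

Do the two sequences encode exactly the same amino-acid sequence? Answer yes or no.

Codon 1: TCA Ser / TCT Ser — synonymous.
Codon 2: GTA Val / GTA Val — identical.
Codon 3: CCC Pro / CCC Pro — identical.
Codon 4: CGG Arg / AGG Arg — synonymous.
Codon 5: ATG Met / ATG Met — identical.
Nonsynonymous differences: 0 → same protein.

yes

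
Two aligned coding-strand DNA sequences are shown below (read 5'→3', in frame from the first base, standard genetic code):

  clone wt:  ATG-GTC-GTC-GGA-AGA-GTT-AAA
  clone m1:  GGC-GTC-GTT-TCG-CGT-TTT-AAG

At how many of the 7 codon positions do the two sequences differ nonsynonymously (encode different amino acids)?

Codon 1: ATG Met / GGC Gly — nonsynonymous.
Codon 2: GTC Val / GTC Val — identical.
Codon 3: GTC Val / GTT Val — synonymous.
Codon 4: GGA Gly / TCG Ser — nonsynonymous.
Codon 5: AGA Arg / CGT Arg — synonymous.
Codon 6: GTT Val / TTT Phe — nonsynonymous.
Codon 7: AAA Lys / AAG Lys — synonymous.
Nonsynonymous differences: 3.

3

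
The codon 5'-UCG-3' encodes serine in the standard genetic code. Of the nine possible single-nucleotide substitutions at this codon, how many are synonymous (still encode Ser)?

Position 1: none → 0 synonymous.
Position 2: none → 0 synonymous.
Position 3: UCU, UCC, UCA → 3 synonymous.
Total: 0 + 0 + 3 = 3.

3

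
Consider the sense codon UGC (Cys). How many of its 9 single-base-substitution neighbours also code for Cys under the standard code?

1

Position 1: none → 0 synonymous.
Position 2: none → 0 synonymous.
Position 3: UGU → 1 synonymous.
Total: 0 + 0 + 1 = 1.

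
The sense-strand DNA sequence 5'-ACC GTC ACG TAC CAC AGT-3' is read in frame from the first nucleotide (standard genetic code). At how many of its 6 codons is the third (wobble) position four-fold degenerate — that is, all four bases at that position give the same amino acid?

3

Codon 1 ACC (Thr): third position 4-fold.
Codon 2 GTC (Val): third position 4-fold.
Codon 3 ACG (Thr): third position 4-fold.
Codon 4 TAC (Tyr): third position 2-fold.
Codon 5 CAC (His): third position 2-fold.
Codon 6 AGT (Ser): third position 2-fold.
Four-fold degenerate third positions: 3.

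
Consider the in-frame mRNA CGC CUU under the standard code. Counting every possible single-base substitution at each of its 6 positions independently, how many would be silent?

Codon 1 (CGC, Arg): 3 synonymous substitutions.
Codon 2 (CUU, Leu): 3 synonymous substitutions.
Total: 3 + 3 = 6.

6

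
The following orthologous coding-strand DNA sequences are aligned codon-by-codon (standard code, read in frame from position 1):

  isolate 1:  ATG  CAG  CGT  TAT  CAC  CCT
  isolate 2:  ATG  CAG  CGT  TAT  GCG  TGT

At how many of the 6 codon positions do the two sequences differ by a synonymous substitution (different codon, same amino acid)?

0

Codon 1: ATG Met / ATG Met — identical.
Codon 2: CAG Gln / CAG Gln — identical.
Codon 3: CGT Arg / CGT Arg — identical.
Codon 4: TAT Tyr / TAT Tyr — identical.
Codon 5: CAC His / GCG Ala — nonsynonymous.
Codon 6: CCT Pro / TGT Cys — nonsynonymous.
Synonymous differences: 0.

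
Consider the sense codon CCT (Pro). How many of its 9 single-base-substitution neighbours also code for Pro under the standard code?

Position 1: none → 0 synonymous.
Position 2: none → 0 synonymous.
Position 3: CCC, CCA, CCG → 3 synonymous.
Total: 0 + 0 + 3 = 3.

3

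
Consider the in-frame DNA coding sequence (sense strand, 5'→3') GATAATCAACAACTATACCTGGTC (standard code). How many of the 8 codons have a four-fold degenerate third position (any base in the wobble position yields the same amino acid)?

Codon 1 GAT (Asp): third position 2-fold.
Codon 2 AAT (Asn): third position 2-fold.
Codon 3 CAA (Gln): third position 2-fold.
Codon 4 CAA (Gln): third position 2-fold.
Codon 5 CTA (Leu): third position 4-fold.
Codon 6 TAC (Tyr): third position 2-fold.
Codon 7 CTG (Leu): third position 4-fold.
Codon 8 GTC (Val): third position 4-fold.
Four-fold degenerate third positions: 3.

3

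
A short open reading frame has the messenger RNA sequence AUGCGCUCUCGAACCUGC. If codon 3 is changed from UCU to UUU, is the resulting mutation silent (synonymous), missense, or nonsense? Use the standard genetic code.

missense

Position 8 falls in codon 3: UCU → Ser.
After the substitution the codon is UUU → Phe.
Ser ≠ Phe, so this is a missense mutation.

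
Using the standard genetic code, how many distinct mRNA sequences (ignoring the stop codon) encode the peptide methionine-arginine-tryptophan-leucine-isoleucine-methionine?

Met: 1 codon.
Arg: 6 codons.
Trp: 1 codon.
Leu: 6 codons.
Ile: 3 codons.
Met: 1 codon.
1 × 6 × 1 × 6 × 3 × 1 = 108.

108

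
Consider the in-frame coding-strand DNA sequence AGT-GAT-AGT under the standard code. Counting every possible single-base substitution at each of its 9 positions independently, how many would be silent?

3

Codon 1 (AGT, Ser): 1 synonymous substitution.
Codon 2 (GAT, Asp): 1 synonymous substitution.
Codon 3 (AGT, Ser): 1 synonymous substitution.
Total: 1 + 1 + 1 = 3.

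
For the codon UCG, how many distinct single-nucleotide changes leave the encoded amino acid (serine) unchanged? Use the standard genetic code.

3

Position 1: none → 0 synonymous.
Position 2: none → 0 synonymous.
Position 3: UCU, UCC, UCA → 3 synonymous.
Total: 0 + 0 + 3 = 3.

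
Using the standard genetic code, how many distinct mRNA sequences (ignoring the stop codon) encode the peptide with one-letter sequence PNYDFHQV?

1024

Pro: 4 codons.
Asn: 2 codons.
Tyr: 2 codons.
Asp: 2 codons.
Phe: 2 codons.
His: 2 codons.
Gln: 2 codons.
Val: 4 codons.
4 × 2 × 2 × 2 × 2 × 2 × 2 × 4 = 1024.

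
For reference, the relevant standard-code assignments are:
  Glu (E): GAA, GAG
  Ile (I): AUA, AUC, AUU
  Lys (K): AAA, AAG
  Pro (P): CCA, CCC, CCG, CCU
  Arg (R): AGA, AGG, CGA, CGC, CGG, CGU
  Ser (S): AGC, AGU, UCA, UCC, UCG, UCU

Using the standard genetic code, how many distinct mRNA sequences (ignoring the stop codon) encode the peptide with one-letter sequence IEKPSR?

Ile: 3 codons.
Glu: 2 codons.
Lys: 2 codons.
Pro: 4 codons.
Ser: 6 codons.
Arg: 6 codons.
3 × 2 × 2 × 4 × 6 × 6 = 1728.

1728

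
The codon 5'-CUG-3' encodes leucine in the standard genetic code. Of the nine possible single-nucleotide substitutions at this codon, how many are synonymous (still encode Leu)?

Position 1: UUG → 1 synonymous.
Position 2: none → 0 synonymous.
Position 3: CUU, CUC, CUA → 3 synonymous.
Total: 1 + 0 + 3 = 4.

4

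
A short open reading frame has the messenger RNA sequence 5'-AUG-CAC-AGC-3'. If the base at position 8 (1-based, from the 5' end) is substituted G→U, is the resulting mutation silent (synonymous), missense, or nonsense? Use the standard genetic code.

Position 8 falls in codon 3: AGC → Ser.
After the substitution the codon is AUC → Ile.
Ser ≠ Ile, so this is a missense mutation.

missense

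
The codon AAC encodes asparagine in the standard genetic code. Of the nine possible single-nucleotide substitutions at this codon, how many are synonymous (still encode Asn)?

Position 1: none → 0 synonymous.
Position 2: none → 0 synonymous.
Position 3: AAU → 1 synonymous.
Total: 0 + 0 + 1 = 1.

1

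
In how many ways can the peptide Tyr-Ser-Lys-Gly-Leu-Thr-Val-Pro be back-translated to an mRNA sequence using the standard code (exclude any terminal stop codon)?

36864

Tyr: 2 codons.
Ser: 6 codons.
Lys: 2 codons.
Gly: 4 codons.
Leu: 6 codons.
Thr: 4 codons.
Val: 4 codons.
Pro: 4 codons.
2 × 6 × 2 × 4 × 6 × 4 × 4 × 4 = 36864.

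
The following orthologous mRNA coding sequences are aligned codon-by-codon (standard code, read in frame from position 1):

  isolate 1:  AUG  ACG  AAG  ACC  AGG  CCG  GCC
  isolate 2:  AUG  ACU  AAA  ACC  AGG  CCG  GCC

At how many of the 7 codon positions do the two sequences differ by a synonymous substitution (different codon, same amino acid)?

2

Codon 1: AUG Met / AUG Met — identical.
Codon 2: ACG Thr / ACU Thr — synonymous.
Codon 3: AAG Lys / AAA Lys — synonymous.
Codon 4: ACC Thr / ACC Thr — identical.
Codon 5: AGG Arg / AGG Arg — identical.
Codon 6: CCG Pro / CCG Pro — identical.
Codon 7: GCC Ala / GCC Ala — identical.
Synonymous differences: 2.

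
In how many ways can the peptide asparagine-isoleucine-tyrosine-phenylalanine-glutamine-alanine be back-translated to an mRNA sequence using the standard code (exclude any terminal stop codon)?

Asn: 2 codons.
Ile: 3 codons.
Tyr: 2 codons.
Phe: 2 codons.
Gln: 2 codons.
Ala: 4 codons.
2 × 3 × 2 × 2 × 2 × 4 = 192.

192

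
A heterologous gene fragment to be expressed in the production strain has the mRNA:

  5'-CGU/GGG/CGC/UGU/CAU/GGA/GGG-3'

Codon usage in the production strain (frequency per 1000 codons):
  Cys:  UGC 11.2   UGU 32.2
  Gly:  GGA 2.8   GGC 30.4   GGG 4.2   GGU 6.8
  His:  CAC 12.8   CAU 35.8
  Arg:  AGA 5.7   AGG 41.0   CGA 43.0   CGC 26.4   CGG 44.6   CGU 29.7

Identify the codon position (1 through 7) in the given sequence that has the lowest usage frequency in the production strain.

6

Codon 1 CGU (Arg): 29.7 per 1000.
Codon 2 GGG (Gly): 4.2 per 1000.
Codon 3 CGC (Arg): 26.4 per 1000.
Codon 4 UGU (Cys): 32.2 per 1000.
Codon 5 CAU (His): 35.8 per 1000.
Codon 6 GGA (Gly): 2.8 per 1000.
Codon 7 GGG (Gly): 4.2 per 1000.
Lowest frequency is 2.8 at codon 6.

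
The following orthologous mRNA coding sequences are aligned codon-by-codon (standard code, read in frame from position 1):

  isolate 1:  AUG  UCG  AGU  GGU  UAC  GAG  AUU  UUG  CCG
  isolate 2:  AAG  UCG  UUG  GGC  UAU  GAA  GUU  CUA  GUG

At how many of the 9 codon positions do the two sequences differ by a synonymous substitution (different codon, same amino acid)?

4

Codon 1: AUG Met / AAG Lys — nonsynonymous.
Codon 2: UCG Ser / UCG Ser — identical.
Codon 3: AGU Ser / UUG Leu — nonsynonymous.
Codon 4: GGU Gly / GGC Gly — synonymous.
Codon 5: UAC Tyr / UAU Tyr — synonymous.
Codon 6: GAG Glu / GAA Glu — synonymous.
Codon 7: AUU Ile / GUU Val — nonsynonymous.
Codon 8: UUG Leu / CUA Leu — synonymous.
Codon 9: CCG Pro / GUG Val — nonsynonymous.
Synonymous differences: 4.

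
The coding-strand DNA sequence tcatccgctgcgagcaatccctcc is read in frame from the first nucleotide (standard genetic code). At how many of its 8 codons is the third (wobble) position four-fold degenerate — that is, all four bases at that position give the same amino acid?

Codon 1 TCA (Ser): third position 4-fold.
Codon 2 TCC (Ser): third position 4-fold.
Codon 3 GCT (Ala): third position 4-fold.
Codon 4 GCG (Ala): third position 4-fold.
Codon 5 AGC (Ser): third position 2-fold.
Codon 6 AAT (Asn): third position 2-fold.
Codon 7 CCC (Pro): third position 4-fold.
Codon 8 TCC (Ser): third position 4-fold.
Four-fold degenerate third positions: 6.

6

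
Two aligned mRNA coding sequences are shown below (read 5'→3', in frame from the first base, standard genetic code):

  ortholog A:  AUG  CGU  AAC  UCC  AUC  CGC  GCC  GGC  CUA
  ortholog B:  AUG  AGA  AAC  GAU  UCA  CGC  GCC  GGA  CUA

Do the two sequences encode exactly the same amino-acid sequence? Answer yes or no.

no

Codon 1: AUG Met / AUG Met — identical.
Codon 2: CGU Arg / AGA Arg — synonymous.
Codon 3: AAC Asn / AAC Asn — identical.
Codon 4: UCC Ser / GAU Asp — nonsynonymous.
Codon 5: AUC Ile / UCA Ser — nonsynonymous.
Codon 6: CGC Arg / CGC Arg — identical.
Codon 7: GCC Ala / GCC Ala — identical.
Codon 8: GGC Gly / GGA Gly — synonymous.
Codon 9: CUA Leu / CUA Leu — identical.
Nonsynonymous differences: 2 → different protein.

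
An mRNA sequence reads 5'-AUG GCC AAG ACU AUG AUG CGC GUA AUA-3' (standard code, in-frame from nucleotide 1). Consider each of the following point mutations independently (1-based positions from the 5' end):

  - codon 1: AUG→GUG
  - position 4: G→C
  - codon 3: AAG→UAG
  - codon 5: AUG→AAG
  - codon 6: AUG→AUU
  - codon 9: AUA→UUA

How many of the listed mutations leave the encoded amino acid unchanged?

0

Codon 1: AUG (Met) → GUG (Val) — missense.
Codon 2: GCC (Ala) → CCC (Pro) — missense.
Codon 3: AAG (Lys) → UAG (Stop) — nonsense.
Codon 5: AUG (Met) → AAG (Lys) — missense.
Codon 6: AUG (Met) → AUU (Ile) — missense.
Codon 9: AUA (Ile) → UUA (Leu) — missense.
Synonymous: 0 of 6.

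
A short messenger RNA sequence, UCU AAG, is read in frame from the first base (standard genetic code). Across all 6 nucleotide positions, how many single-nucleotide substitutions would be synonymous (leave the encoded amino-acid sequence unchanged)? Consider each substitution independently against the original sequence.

Codon 1 (UCU, Ser): 3 synonymous substitutions.
Codon 2 (AAG, Lys): 1 synonymous substitution.
Total: 3 + 1 = 4.

4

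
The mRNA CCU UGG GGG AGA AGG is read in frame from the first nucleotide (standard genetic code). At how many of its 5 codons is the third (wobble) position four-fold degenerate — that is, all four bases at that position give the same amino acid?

Codon 1 CCU (Pro): third position 4-fold.
Codon 2 UGG (Trp): third position 1-fold.
Codon 3 GGG (Gly): third position 4-fold.
Codon 4 AGA (Arg): third position 2-fold.
Codon 5 AGG (Arg): third position 2-fold.
Four-fold degenerate third positions: 2.

2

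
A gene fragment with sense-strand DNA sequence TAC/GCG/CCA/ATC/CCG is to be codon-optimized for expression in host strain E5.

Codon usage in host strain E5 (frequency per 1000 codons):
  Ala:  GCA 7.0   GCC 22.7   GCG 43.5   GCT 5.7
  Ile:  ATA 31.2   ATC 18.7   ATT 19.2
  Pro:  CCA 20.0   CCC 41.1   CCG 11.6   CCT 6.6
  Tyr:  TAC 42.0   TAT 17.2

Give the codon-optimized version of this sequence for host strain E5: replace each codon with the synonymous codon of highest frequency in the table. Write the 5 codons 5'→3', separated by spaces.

Codon 1 (Tyr): best is TAC at 42.0.
Codon 2 (Ala): best is GCG at 43.5.
Codon 3 (Pro): best is CCC at 41.1.
Codon 4 (Ile): best is ATA at 31.2.
Codon 5 (Pro): best is CCC at 41.1.

TAC GCG CCC ATA CCC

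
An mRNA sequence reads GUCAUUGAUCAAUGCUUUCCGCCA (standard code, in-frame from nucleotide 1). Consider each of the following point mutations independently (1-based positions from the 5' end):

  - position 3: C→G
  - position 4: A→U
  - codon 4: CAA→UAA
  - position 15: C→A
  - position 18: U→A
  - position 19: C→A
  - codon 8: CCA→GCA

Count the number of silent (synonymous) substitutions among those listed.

Codon 1: GUC (Val) → GUG (Val) — synonymous.
Codon 2: AUU (Ile) → UUU (Phe) — missense.
Codon 4: CAA (Gln) → UAA (Stop) — nonsense.
Codon 5: UGC (Cys) → UGA (Stop) — nonsense.
Codon 6: UUU (Phe) → UUA (Leu) — missense.
Codon 7: CCG (Pro) → ACG (Thr) — missense.
Codon 8: CCA (Pro) → GCA (Ala) — missense.
Synonymous: 1 of 7.

1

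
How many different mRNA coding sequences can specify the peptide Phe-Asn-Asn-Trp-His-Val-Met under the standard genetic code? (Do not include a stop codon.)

Phe: 2 codons.
Asn: 2 codons.
Asn: 2 codons.
Trp: 1 codon.
His: 2 codons.
Val: 4 codons.
Met: 1 codon.
2 × 2 × 2 × 1 × 2 × 4 × 1 = 64.

64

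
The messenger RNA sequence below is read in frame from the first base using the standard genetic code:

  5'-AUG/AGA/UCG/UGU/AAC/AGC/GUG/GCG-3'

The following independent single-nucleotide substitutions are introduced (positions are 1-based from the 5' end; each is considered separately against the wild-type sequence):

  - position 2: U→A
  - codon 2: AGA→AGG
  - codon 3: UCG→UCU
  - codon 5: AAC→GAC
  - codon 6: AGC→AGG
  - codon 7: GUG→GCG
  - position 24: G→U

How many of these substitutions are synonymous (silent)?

Codon 1: AUG (Met) → AAG (Lys) — missense.
Codon 2: AGA (Arg) → AGG (Arg) — synonymous.
Codon 3: UCG (Ser) → UCU (Ser) — synonymous.
Codon 5: AAC (Asn) → GAC (Asp) — missense.
Codon 6: AGC (Ser) → AGG (Arg) — missense.
Codon 7: GUG (Val) → GCG (Ala) — missense.
Codon 8: GCG (Ala) → GCU (Ala) — synonymous.
Synonymous: 3 of 7.

3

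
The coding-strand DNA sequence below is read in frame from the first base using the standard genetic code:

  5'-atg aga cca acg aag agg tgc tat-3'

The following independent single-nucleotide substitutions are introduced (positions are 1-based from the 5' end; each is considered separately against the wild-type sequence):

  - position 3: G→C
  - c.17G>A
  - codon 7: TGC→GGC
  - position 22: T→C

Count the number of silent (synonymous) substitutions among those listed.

Codon 1: ATG (Met) → ATC (Ile) — missense.
Codon 6: AGG (Arg) → AAG (Lys) — missense.
Codon 7: TGC (Cys) → GGC (Gly) — missense.
Codon 8: TAT (Tyr) → CAT (His) — missense.
Synonymous: 0 of 4.

0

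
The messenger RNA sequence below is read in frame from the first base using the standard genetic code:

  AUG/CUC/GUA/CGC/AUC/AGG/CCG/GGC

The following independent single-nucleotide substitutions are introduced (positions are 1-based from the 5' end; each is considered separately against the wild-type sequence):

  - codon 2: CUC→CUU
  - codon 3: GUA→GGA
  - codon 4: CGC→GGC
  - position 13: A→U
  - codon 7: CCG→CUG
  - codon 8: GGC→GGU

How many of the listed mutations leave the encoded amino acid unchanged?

Codon 2: CUC (Leu) → CUU (Leu) — synonymous.
Codon 3: GUA (Val) → GGA (Gly) — missense.
Codon 4: CGC (Arg) → GGC (Gly) — missense.
Codon 5: AUC (Ile) → UUC (Phe) — missense.
Codon 7: CCG (Pro) → CUG (Leu) — missense.
Codon 8: GGC (Gly) → GGU (Gly) — synonymous.
Synonymous: 2 of 6.

2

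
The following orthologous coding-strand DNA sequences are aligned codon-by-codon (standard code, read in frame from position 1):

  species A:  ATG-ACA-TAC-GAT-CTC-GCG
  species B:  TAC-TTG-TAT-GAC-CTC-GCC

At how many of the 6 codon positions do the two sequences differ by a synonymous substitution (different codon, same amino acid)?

Codon 1: ATG Met / TAC Tyr — nonsynonymous.
Codon 2: ACA Thr / TTG Leu — nonsynonymous.
Codon 3: TAC Tyr / TAT Tyr — synonymous.
Codon 4: GAT Asp / GAC Asp — synonymous.
Codon 5: CTC Leu / CTC Leu — identical.
Codon 6: GCG Ala / GCC Ala — synonymous.
Synonymous differences: 3.

3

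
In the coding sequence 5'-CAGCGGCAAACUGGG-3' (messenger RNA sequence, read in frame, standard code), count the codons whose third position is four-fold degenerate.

3

Codon 1 CAG (Gln): third position 2-fold.
Codon 2 CGG (Arg): third position 4-fold.
Codon 3 CAA (Gln): third position 2-fold.
Codon 4 ACU (Thr): third position 4-fold.
Codon 5 GGG (Gly): third position 4-fold.
Four-fold degenerate third positions: 3.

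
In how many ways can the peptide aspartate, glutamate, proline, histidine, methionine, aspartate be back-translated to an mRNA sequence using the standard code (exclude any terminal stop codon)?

Asp: 2 codons.
Glu: 2 codons.
Pro: 4 codons.
His: 2 codons.
Met: 1 codon.
Asp: 2 codons.
2 × 2 × 4 × 2 × 1 × 2 = 64.

64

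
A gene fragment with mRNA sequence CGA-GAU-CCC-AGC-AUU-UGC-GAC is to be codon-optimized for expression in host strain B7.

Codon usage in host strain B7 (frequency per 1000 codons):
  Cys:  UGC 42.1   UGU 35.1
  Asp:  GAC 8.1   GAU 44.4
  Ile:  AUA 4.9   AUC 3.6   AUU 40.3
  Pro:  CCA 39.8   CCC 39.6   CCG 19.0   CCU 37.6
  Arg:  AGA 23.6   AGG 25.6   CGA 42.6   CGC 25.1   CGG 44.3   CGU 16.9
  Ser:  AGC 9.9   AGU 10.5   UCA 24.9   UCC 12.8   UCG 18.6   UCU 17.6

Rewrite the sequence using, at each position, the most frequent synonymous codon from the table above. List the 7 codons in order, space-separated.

Codon 1 (Arg): best is CGG at 44.3.
Codon 2 (Asp): best is GAU at 44.4.
Codon 3 (Pro): best is CCA at 39.8.
Codon 4 (Ser): best is UCA at 24.9.
Codon 5 (Ile): best is AUU at 40.3.
Codon 6 (Cys): best is UGC at 42.1.
Codon 7 (Asp): best is GAU at 44.4.

CGG GAU CCA UCA AUU UGC GAU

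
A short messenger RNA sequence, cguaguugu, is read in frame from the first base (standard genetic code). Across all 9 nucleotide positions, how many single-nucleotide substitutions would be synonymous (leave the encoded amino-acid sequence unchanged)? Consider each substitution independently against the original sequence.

Codon 1 (CGU, Arg): 3 synonymous substitutions.
Codon 2 (AGU, Ser): 1 synonymous substitution.
Codon 3 (UGU, Cys): 1 synonymous substitution.
Total: 3 + 1 + 1 = 5.

5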